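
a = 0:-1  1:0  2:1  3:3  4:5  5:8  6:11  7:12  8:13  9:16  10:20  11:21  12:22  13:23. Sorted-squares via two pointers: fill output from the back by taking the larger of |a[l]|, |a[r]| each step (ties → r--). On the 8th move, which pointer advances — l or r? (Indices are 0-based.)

l=0 r=13: |-1|<=|23| out[13]=529, r--
l=0 r=12: |-1|<=|22| out[12]=484, r--
l=0 r=11: |-1|<=|21| out[11]=441, r--
l=0 r=10: |-1|<=|20| out[10]=400, r--
l=0 r=9: |-1|<=|16| out[9]=256, r--
l=0 r=8: |-1|<=|13| out[8]=169, r--
l=0 r=7: |-1|<=|12| out[7]=144, r--
l=0 r=6: |-1|<=|11| out[6]=121, r--

r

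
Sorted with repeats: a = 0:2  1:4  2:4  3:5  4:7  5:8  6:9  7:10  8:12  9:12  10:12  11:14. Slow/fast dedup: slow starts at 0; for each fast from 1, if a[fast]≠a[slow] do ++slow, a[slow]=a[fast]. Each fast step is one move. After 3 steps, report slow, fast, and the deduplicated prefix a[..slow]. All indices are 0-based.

slow=2, fast=4, prefix=[2, 4, 5]

slow=0 fast=1: a[fast]=4≠a[slow]=2 write a[1]=4, slow++,fast++
slow=1 fast=2: a[fast]=4=a[slow] dup, fast++
slow=1 fast=3: a[fast]=5≠a[slow]=4 write a[2]=5, slow++,fast++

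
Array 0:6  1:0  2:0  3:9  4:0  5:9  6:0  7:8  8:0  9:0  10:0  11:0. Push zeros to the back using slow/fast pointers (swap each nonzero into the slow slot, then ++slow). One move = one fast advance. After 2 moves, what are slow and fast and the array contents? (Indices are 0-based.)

slow=1, fast=2, a=[6, 0, 0, 9, 0, 9, 0, 8, 0, 0, 0, 0]

slow=0 fast=0: a[fast]=6≠0 swap→a[0]=6, slow++,fast++
slow=1 fast=1: a[fast]=0, fast++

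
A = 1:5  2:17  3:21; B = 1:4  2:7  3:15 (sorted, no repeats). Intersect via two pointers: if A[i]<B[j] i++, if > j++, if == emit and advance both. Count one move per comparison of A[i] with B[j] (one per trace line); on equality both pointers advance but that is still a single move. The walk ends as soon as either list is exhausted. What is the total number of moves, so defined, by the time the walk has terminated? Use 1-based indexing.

[i=1,j=1] 5>4 → j++
[i=1,j=2] 5<7 → i++
[i=2,j=2] 17>7 → j++
[i=2,j=3] 17>15 → j++

4 moves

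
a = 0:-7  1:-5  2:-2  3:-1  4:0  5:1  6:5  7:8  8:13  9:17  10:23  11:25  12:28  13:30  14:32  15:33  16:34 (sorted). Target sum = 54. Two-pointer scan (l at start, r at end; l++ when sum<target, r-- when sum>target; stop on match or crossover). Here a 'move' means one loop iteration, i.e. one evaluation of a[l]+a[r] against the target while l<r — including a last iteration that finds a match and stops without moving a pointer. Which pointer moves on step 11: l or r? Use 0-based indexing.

[0,16] -7+34=27 <54 → l++
[1,16] -5+34=29 <54 → l++
[2,16] -2+34=32 <54 → l++
[3,16] -1+34=33 <54 → l++
[4,16] 0+34=34 <54 → l++
[5,16] 1+34=35 <54 → l++
[6,16] 5+34=39 <54 → l++
[7,16] 8+34=42 <54 → l++
[8,16] 13+34=47 <54 → l++
[9,16] 17+34=51 <54 → l++
[10,16] 23+34=57 >54 → r--

r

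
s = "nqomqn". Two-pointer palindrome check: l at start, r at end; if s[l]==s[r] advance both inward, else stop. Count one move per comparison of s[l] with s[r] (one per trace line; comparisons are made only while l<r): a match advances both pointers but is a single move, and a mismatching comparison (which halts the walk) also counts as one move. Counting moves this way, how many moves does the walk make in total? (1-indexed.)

3 moves

[1,6] 'n'=='n' → l++,r--
[2,5] 'q'=='q' → l++,r--
[3,4] 'o'!='m' → stop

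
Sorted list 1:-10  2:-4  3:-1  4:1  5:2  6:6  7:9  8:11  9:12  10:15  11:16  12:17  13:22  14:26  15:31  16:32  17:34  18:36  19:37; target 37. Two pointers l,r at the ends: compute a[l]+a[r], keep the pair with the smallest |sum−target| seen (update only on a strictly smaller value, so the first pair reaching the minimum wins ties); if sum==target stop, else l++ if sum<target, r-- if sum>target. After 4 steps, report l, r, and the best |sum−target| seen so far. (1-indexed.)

l=4, r=18, best |Δ|=1

l=1 r=19: -10+37=27 d=10 *, l++
l=2 r=19: -4+37=33 d=4 *, l++
l=3 r=19: -1+37=36 d=1 *, l++
l=4 r=19: 1+37=38 d=1, r--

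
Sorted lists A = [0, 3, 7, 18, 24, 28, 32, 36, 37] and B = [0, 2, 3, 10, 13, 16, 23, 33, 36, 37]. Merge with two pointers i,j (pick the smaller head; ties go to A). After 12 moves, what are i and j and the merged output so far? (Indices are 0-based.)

i=5, j=7, merged so far=[0, 0, 2, 3, 3, 7, 10, 13, 16, 18, 23, 24]

[i=0,j=0] A[i]=0<=B[j]=0 take 0 → i++
[i=1,j=0] A[i]=3>B[j]=0 take 0 → j++
[i=1,j=1] A[i]=3>B[j]=2 take 2 → j++
[i=1,j=2] A[i]=3<=B[j]=3 take 3 → i++
[i=2,j=2] A[i]=7>B[j]=3 take 3 → j++
[i=2,j=3] A[i]=7<=B[j]=10 take 7 → i++
[i=3,j=3] A[i]=18>B[j]=10 take 10 → j++
[i=3,j=4] A[i]=18>B[j]=13 take 13 → j++
[i=3,j=5] A[i]=18>B[j]=16 take 16 → j++
[i=3,j=6] A[i]=18<=B[j]=23 take 18 → i++
[i=4,j=6] A[i]=24>B[j]=23 take 23 → j++
[i=4,j=7] A[i]=24<=B[j]=33 take 24 → i++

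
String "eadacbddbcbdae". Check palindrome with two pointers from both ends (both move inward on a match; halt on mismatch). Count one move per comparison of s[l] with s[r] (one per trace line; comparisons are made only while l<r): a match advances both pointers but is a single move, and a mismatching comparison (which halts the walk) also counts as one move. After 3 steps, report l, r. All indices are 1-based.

l=4, r=11

[1,14] 'e'=='e' → l++,r--
[2,13] 'a'=='a' → l++,r--
[3,12] 'd'=='d' → l++,r--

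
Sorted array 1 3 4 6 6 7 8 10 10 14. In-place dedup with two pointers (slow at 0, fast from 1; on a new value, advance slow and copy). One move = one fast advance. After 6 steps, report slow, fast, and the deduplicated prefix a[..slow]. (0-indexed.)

slow=0 fast=1: a[fast]=3≠a[slow]=1 write a[1]=3, slow++,fast++
slow=1 fast=2: a[fast]=4≠a[slow]=3 write a[2]=4, slow++,fast++
slow=2 fast=3: a[fast]=6≠a[slow]=4 write a[3]=6, slow++,fast++
slow=3 fast=4: a[fast]=6=a[slow] dup, fast++
slow=3 fast=5: a[fast]=7≠a[slow]=6 write a[4]=7, slow++,fast++
slow=4 fast=6: a[fast]=8≠a[slow]=7 write a[5]=8, slow++,fast++

slow=5, fast=7, prefix=[1, 3, 4, 6, 7, 8]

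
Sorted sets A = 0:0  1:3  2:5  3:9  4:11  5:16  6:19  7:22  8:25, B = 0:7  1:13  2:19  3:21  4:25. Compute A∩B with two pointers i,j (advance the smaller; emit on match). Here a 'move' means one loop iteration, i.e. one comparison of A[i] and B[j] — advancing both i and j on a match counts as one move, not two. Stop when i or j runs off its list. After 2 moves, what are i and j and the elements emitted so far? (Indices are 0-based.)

i=2, j=0, emitted=[]

i=0 j=0: 0<7, i++
i=1 j=0: 3<7, i++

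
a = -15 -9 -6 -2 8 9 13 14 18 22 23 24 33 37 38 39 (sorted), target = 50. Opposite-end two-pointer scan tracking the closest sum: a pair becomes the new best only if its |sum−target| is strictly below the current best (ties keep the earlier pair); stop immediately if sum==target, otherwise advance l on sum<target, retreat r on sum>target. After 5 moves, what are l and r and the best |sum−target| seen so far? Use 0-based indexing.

l=0 r=15: -15+39=24 d=26 *, l++
l=1 r=15: -9+39=30 d=20 *, l++
l=2 r=15: -6+39=33 d=17 *, l++
l=3 r=15: -2+39=37 d=13 *, l++
l=4 r=15: 8+39=47 d=3 *, l++

l=5, r=15, best |Δ|=3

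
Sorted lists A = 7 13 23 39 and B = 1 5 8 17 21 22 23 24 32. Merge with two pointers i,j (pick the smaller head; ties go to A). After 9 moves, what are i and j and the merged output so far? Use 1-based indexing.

i=4, j=7, merged so far=[1, 5, 7, 8, 13, 17, 21, 22, 23]

i=1 j=1: A[i]=7>B[j]=1 take 1, j++
i=1 j=2: A[i]=7>B[j]=5 take 5, j++
i=1 j=3: A[i]=7<=B[j]=8 take 7, i++
i=2 j=3: A[i]=13>B[j]=8 take 8, j++
i=2 j=4: A[i]=13<=B[j]=17 take 13, i++
i=3 j=4: A[i]=23>B[j]=17 take 17, j++
i=3 j=5: A[i]=23>B[j]=21 take 21, j++
i=3 j=6: A[i]=23>B[j]=22 take 22, j++
i=3 j=7: A[i]=23<=B[j]=23 take 23, i++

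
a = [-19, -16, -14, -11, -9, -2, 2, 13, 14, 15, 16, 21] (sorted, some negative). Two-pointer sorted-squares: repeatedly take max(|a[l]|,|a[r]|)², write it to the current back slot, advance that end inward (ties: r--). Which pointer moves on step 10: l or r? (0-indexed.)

l

l=0 r=11: |-19|<=|21| out[11]=441, r--
l=0 r=10: |-19|>|16| out[10]=361, l++
l=1 r=10: |-16|<=|16| out[9]=256, r--
l=1 r=9: |-16|>|15| out[8]=256, l++
l=2 r=9: |-14|<=|15| out[7]=225, r--
l=2 r=8: |-14|<=|14| out[6]=196, r--
l=2 r=7: |-14|>|13| out[5]=196, l++
l=3 r=7: |-11|<=|13| out[4]=169, r--
l=3 r=6: |-11|>|2| out[3]=121, l++
l=4 r=6: |-9|>|2| out[2]=81, l++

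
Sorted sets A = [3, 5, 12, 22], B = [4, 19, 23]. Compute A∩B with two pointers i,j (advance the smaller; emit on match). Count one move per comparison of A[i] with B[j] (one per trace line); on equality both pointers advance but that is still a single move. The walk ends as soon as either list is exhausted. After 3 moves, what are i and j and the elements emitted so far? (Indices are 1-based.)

[i=1,j=1] 3<4 → i++
[i=2,j=1] 5>4 → j++
[i=2,j=2] 5<19 → i++

i=3, j=2, emitted=[]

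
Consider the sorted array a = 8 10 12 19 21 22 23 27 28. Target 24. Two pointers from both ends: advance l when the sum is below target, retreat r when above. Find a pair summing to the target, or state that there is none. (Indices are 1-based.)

no pair

[1,9] 8+28=36 >24 → r--
[1,8] 8+27=35 >24 → r--
[1,7] 8+23=31 >24 → r--
[1,6] 8+22=30 >24 → r--
[1,5] 8+21=29 >24 → r--
[1,4] 8+19=27 >24 → r--
[1,3] 8+12=20 <24 → l++
[2,3] 10+12=22 <24 → l++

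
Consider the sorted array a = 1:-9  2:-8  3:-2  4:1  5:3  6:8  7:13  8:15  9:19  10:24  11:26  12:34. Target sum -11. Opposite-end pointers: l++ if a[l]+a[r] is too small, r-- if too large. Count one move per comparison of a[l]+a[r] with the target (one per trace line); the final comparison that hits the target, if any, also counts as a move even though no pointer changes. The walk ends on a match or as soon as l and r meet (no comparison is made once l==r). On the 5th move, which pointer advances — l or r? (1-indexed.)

[1,12] -9+34=25 >-11 → r--
[1,11] -9+26=17 >-11 → r--
[1,10] -9+24=15 >-11 → r--
[1,9] -9+19=10 >-11 → r--
[1,8] -9+15=6 >-11 → r--

r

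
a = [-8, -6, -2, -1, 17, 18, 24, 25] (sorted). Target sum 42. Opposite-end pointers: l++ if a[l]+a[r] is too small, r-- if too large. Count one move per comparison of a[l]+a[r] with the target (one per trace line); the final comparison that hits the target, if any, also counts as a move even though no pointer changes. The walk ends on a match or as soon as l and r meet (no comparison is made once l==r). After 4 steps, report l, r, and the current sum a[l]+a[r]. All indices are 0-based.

l=0 r=7: -8+25=17 <42, l++
l=1 r=7: -6+25=19 <42, l++
l=2 r=7: -2+25=23 <42, l++
l=3 r=7: -1+25=24 <42, l++

l=4, r=7, sum=42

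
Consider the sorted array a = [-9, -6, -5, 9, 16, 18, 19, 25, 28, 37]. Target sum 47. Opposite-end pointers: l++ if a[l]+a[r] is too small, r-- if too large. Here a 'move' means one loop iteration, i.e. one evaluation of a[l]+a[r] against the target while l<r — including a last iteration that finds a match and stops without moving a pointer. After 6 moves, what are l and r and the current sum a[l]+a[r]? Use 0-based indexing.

l=0 r=9: -9+37=28 <47, l++
l=1 r=9: -6+37=31 <47, l++
l=2 r=9: -5+37=32 <47, l++
l=3 r=9: 9+37=46 <47, l++
l=4 r=9: 16+37=53 >47, r--
l=4 r=8: 16+28=44 <47, l++

l=5, r=8, sum=46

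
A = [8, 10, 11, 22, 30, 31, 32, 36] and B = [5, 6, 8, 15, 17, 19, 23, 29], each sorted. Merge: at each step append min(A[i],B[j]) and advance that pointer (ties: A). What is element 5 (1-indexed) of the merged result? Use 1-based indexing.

i=1 j=1: A[i]=8>B[j]=5 take 5, j++
i=1 j=2: A[i]=8>B[j]=6 take 6, j++
i=1 j=3: A[i]=8<=B[j]=8 take 8, i++
i=2 j=3: A[i]=10>B[j]=8 take 8, j++
i=2 j=4: A[i]=10<=B[j]=15 take 10, i++
i=3 j=4: A[i]=11<=B[j]=15 take 11, i++
i=4 j=4: A[i]=22>B[j]=15 take 15, j++
i=4 j=5: A[i]=22>B[j]=17 take 17, j++
i=4 j=6: A[i]=22>B[j]=19 take 19, j++
i=4 j=7: A[i]=22<=B[j]=23 take 22, i++
i=5 j=7: A[i]=30>B[j]=23 take 23, j++
i=5 j=8: A[i]=30>B[j]=29 take 29, j++
i=5 j=9: B done, take A[i]=30, i++
i=6 j=9: B done, take A[i]=31, i++
i=7 j=9: B done, take A[i]=32, i++
i=8 j=9: B done, take A[i]=36, i++

merged[5] = 10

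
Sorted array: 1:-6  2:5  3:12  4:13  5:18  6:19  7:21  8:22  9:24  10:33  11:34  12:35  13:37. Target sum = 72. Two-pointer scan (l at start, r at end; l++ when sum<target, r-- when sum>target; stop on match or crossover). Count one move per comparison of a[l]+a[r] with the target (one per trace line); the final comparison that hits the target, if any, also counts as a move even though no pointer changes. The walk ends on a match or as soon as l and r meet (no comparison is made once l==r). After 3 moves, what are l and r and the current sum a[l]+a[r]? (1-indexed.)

[1,13] -6+37=31 <72 → l++
[2,13] 5+37=42 <72 → l++
[3,13] 12+37=49 <72 → l++

l=4, r=13, sum=50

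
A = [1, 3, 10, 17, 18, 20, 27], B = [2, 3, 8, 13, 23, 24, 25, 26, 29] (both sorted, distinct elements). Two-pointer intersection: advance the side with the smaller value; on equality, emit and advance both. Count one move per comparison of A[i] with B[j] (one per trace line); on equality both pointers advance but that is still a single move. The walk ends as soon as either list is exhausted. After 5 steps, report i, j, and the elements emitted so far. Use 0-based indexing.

[i=0,j=0] 1<2 → i++
[i=1,j=0] 3>2 → j++
[i=1,j=1] 3==3 emit → i++,j++
[i=2,j=2] 10>8 → j++
[i=2,j=3] 10<13 → i++

i=3, j=3, emitted=[3]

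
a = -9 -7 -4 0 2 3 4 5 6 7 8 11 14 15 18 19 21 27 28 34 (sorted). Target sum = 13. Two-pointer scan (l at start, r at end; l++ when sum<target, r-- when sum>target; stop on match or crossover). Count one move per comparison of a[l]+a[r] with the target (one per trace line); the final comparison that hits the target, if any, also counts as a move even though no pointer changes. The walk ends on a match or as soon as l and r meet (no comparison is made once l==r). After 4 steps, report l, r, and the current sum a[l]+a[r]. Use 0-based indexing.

[0,19] -9+34=25 >13 → r--
[0,18] -9+28=19 >13 → r--
[0,17] -9+27=18 >13 → r--
[0,16] -9+21=12 <13 → l++

l=1, r=16, sum=14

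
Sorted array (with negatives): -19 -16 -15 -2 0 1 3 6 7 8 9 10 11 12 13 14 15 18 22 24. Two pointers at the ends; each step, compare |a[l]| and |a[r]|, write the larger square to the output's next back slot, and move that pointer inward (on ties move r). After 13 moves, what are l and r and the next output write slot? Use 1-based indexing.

[1,20] |-19|<=|24| out[20]=576 → r--
[1,19] |-19|<=|22| out[19]=484 → r--
[1,18] |-19|>|18| out[18]=361 → l++
[2,18] |-16|<=|18| out[17]=324 → r--
[2,17] |-16|>|15| out[16]=256 → l++
[3,17] |-15|<=|15| out[15]=225 → r--
[3,16] |-15|>|14| out[14]=225 → l++
[4,16] |-2|<=|14| out[13]=196 → r--
[4,15] |-2|<=|13| out[12]=169 → r--
[4,14] |-2|<=|12| out[11]=144 → r--
[4,13] |-2|<=|11| out[10]=121 → r--
[4,12] |-2|<=|10| out[9]=100 → r--
[4,11] |-2|<=|9| out[8]=81 → r--

l=4, r=10, next write slot=7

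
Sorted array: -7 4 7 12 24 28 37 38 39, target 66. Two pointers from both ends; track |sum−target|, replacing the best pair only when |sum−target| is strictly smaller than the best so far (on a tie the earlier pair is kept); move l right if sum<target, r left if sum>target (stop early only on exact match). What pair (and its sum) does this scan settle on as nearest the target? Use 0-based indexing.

pair (28, 38) with sum 66 (|Δ|=0)

[0,8] -7+39=32 d=34 * → l++
[1,8] 4+39=43 d=23 * → l++
[2,8] 7+39=46 d=20 * → l++
[3,8] 12+39=51 d=15 * → l++
[4,8] 24+39=63 d=3 * → l++
[5,8] 28+39=67 d=1 * → r--
[5,7] 28+38=66 d=0 * → stop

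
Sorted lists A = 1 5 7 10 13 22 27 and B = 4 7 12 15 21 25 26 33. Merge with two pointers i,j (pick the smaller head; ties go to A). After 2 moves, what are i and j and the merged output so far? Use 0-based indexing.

i=1, j=1, merged so far=[1, 4]

i=0 j=0: A[i]=1<=B[j]=4 take 1, i++
i=1 j=0: A[i]=5>B[j]=4 take 4, j++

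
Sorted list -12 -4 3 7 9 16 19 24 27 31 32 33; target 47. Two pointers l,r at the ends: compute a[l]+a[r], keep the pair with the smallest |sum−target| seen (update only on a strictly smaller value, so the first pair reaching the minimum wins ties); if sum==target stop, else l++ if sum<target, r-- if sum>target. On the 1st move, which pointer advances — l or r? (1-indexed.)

l

l=1 r=12: -12+33=21 d=26 *, l++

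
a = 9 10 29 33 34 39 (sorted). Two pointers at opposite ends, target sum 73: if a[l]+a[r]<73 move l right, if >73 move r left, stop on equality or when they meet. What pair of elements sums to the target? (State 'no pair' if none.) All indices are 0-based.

[0,5] 9+39=48 <73 → l++
[1,5] 10+39=49 <73 → l++
[2,5] 29+39=68 <73 → l++
[3,5] 33+39=72 <73 → l++
[4,5] 34+39=73 → found

(34, 39)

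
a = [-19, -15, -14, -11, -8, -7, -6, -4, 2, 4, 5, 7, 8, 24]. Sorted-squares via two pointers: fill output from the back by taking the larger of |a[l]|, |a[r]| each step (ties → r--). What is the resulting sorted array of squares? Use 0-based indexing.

[4, 16, 16, 25, 36, 49, 49, 64, 64, 121, 196, 225, 361, 576]

[0,13] |-19|<=|24| out[13]=576 → r--
[0,12] |-19|>|8| out[12]=361 → l++
[1,12] |-15|>|8| out[11]=225 → l++
[2,12] |-14|>|8| out[10]=196 → l++
[3,12] |-11|>|8| out[9]=121 → l++
[4,12] |-8|<=|8| out[8]=64 → r--
[4,11] |-8|>|7| out[7]=64 → l++
[5,11] |-7|<=|7| out[6]=49 → r--
[5,10] |-7|>|5| out[5]=49 → l++
[6,10] |-6|>|5| out[4]=36 → l++
[7,10] |-4|<=|5| out[3]=25 → r--
[7,9] |-4|<=|4| out[2]=16 → r--
[7,8] |-4|>|2| out[1]=16 → l++
[8,8] |2|<=|2| out[0]=4 → r--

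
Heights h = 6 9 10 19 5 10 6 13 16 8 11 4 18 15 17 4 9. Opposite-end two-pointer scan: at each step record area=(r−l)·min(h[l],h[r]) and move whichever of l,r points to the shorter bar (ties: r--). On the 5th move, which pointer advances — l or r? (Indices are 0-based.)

[0,16] min(6,9)*16=96 best=96 * → l++
[1,16] min(9,9)*15=135 best=135 * → r--
[1,15] min(9,4)*14=56 best=135 → r--
[1,14] min(9,17)*13=117 best=135 → l++
[2,14] min(10,17)*12=120 best=135 → l++

l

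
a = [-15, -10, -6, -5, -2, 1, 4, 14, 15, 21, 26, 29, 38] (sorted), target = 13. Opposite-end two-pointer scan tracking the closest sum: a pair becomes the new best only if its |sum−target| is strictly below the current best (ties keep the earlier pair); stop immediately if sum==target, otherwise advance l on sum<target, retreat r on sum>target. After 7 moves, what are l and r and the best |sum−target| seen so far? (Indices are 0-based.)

l=3, r=8, best |Δ|=1

l=0 r=12: -15+38=23 d=10 *, r--
l=0 r=11: -15+29=14 d=1 *, r--
l=0 r=10: -15+26=11 d=2, l++
l=1 r=10: -10+26=16 d=3, r--
l=1 r=9: -10+21=11 d=2, l++
l=2 r=9: -6+21=15 d=2, r--
l=2 r=8: -6+15=9 d=4, l++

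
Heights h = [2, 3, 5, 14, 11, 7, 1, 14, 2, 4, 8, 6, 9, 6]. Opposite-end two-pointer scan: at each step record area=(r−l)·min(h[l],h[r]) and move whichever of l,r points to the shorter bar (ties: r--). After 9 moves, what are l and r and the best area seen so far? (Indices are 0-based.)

[0,13] min(2,6)*13=26 best=26 * → l++
[1,13] min(3,6)*12=36 best=36 * → l++
[2,13] min(5,6)*11=55 best=55 * → l++
[3,13] min(14,6)*10=60 best=60 * → r--
[3,12] min(14,9)*9=81 best=81 * → r--
[3,11] min(14,6)*8=48 best=81 → r--
[3,10] min(14,8)*7=56 best=81 → r--
[3,9] min(14,4)*6=24 best=81 → r--
[3,8] min(14,2)*5=10 best=81 → r--

l=3, r=7, best area=81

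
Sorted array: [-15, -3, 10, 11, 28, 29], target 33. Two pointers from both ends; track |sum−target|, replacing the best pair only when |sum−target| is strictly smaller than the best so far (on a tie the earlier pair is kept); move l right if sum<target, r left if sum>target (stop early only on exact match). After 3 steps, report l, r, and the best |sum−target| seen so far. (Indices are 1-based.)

[1,6] -15+29=14 d=19 * → l++
[2,6] -3+29=26 d=7 * → l++
[3,6] 10+29=39 d=6 * → r--

l=3, r=5, best |Δ|=6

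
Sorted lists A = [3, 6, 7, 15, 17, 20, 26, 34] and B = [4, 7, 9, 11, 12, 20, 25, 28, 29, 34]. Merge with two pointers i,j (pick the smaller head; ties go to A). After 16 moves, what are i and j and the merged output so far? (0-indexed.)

[i=0,j=0] A[i]=3<=B[j]=4 take 3 → i++
[i=1,j=0] A[i]=6>B[j]=4 take 4 → j++
[i=1,j=1] A[i]=6<=B[j]=7 take 6 → i++
[i=2,j=1] A[i]=7<=B[j]=7 take 7 → i++
[i=3,j=1] A[i]=15>B[j]=7 take 7 → j++
[i=3,j=2] A[i]=15>B[j]=9 take 9 → j++
[i=3,j=3] A[i]=15>B[j]=11 take 11 → j++
[i=3,j=4] A[i]=15>B[j]=12 take 12 → j++
[i=3,j=5] A[i]=15<=B[j]=20 take 15 → i++
[i=4,j=5] A[i]=17<=B[j]=20 take 17 → i++
[i=5,j=5] A[i]=20<=B[j]=20 take 20 → i++
[i=6,j=5] A[i]=26>B[j]=20 take 20 → j++
[i=6,j=6] A[i]=26>B[j]=25 take 25 → j++
[i=6,j=7] A[i]=26<=B[j]=28 take 26 → i++
[i=7,j=7] A[i]=34>B[j]=28 take 28 → j++
[i=7,j=8] A[i]=34>B[j]=29 take 29 → j++

i=7, j=9, merged so far=[3, 4, 6, 7, 7, 9, 11, 12, 15, 17, 20, 20, 25, 26, 28, 29]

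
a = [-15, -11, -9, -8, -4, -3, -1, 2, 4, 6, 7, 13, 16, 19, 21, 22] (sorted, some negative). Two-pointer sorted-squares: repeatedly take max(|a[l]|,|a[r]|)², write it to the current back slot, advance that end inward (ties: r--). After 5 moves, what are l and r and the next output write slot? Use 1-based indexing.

l=2, r=12, next write slot=11

[1,16] |-15|<=|22| out[16]=484 → r--
[1,15] |-15|<=|21| out[15]=441 → r--
[1,14] |-15|<=|19| out[14]=361 → r--
[1,13] |-15|<=|16| out[13]=256 → r--
[1,12] |-15|>|13| out[12]=225 → l++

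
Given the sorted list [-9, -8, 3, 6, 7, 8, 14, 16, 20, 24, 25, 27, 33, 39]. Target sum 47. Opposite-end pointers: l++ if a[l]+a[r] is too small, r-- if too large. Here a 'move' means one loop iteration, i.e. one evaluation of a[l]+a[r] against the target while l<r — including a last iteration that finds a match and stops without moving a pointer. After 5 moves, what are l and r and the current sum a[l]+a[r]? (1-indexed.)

l=6, r=14, sum=47

[1,14] -9+39=30 <47 → l++
[2,14] -8+39=31 <47 → l++
[3,14] 3+39=42 <47 → l++
[4,14] 6+39=45 <47 → l++
[5,14] 7+39=46 <47 → l++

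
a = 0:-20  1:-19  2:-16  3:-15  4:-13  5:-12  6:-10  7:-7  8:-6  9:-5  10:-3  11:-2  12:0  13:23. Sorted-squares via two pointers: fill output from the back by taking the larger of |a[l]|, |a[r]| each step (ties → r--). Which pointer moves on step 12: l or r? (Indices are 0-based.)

l

[0,13] |-20|<=|23| out[13]=529 → r--
[0,12] |-20|>|0| out[12]=400 → l++
[1,12] |-19|>|0| out[11]=361 → l++
[2,12] |-16|>|0| out[10]=256 → l++
[3,12] |-15|>|0| out[9]=225 → l++
[4,12] |-13|>|0| out[8]=169 → l++
[5,12] |-12|>|0| out[7]=144 → l++
[6,12] |-10|>|0| out[6]=100 → l++
[7,12] |-7|>|0| out[5]=49 → l++
[8,12] |-6|>|0| out[4]=36 → l++
[9,12] |-5|>|0| out[3]=25 → l++
[10,12] |-3|>|0| out[2]=9 → l++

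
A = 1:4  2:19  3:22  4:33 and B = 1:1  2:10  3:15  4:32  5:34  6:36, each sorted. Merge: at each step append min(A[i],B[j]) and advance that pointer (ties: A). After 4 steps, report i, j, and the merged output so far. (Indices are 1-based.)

i=2, j=4, merged so far=[1, 4, 10, 15]

[i=1,j=1] A[i]=4>B[j]=1 take 1 → j++
[i=1,j=2] A[i]=4<=B[j]=10 take 4 → i++
[i=2,j=2] A[i]=19>B[j]=10 take 10 → j++
[i=2,j=3] A[i]=19>B[j]=15 take 15 → j++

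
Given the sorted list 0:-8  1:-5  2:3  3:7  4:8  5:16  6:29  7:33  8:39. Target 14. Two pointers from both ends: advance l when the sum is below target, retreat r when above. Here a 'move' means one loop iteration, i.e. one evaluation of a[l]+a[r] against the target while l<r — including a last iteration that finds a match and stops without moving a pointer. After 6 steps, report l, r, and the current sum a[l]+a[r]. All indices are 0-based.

l=2, r=4, sum=11

l=0 r=8: -8+39=31 >14, r--
l=0 r=7: -8+33=25 >14, r--
l=0 r=6: -8+29=21 >14, r--
l=0 r=5: -8+16=8 <14, l++
l=1 r=5: -5+16=11 <14, l++
l=2 r=5: 3+16=19 >14, r--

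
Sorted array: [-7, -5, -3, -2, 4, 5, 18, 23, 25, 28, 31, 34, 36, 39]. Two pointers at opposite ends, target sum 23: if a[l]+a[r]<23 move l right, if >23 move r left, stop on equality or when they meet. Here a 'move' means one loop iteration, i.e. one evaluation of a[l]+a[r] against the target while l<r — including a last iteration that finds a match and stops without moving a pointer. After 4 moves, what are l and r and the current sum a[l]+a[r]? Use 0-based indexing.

l=0 r=13: -7+39=32 >23, r--
l=0 r=12: -7+36=29 >23, r--
l=0 r=11: -7+34=27 >23, r--
l=0 r=10: -7+31=24 >23, r--

l=0, r=9, sum=21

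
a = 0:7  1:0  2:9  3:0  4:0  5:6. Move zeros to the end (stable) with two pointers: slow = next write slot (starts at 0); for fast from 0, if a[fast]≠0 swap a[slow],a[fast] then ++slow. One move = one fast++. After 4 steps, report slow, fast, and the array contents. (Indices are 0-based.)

slow=2, fast=4, a=[7, 9, 0, 0, 0, 6]

slow=0 fast=0: a[fast]=7≠0 swap→a[0]=7, slow++,fast++
slow=1 fast=1: a[fast]=0, fast++
slow=1 fast=2: a[fast]=9≠0 swap→a[1]=9, slow++,fast++
slow=2 fast=3: a[fast]=0, fast++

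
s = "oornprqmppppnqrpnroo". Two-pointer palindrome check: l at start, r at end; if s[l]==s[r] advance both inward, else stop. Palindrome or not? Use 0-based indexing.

not a palindrome (mismatch at 7,12)

[0,19] 'o'=='o' → l++,r--
[1,18] 'o'=='o' → l++,r--
[2,17] 'r'=='r' → l++,r--
[3,16] 'n'=='n' → l++,r--
[4,15] 'p'=='p' → l++,r--
[5,14] 'r'=='r' → l++,r--
[6,13] 'q'=='q' → l++,r--
[7,12] 'm'!='n' → stop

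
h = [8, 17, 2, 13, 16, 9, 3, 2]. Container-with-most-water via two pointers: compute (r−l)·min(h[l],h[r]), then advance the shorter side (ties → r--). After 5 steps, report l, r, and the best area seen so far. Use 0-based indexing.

l=1, r=3, best area=48

l=0 r=7: min(8,2)*7=14 best=14 *, r--
l=0 r=6: min(8,3)*6=18 best=18 *, r--
l=0 r=5: min(8,9)*5=40 best=40 *, l++
l=1 r=5: min(17,9)*4=36 best=40, r--
l=1 r=4: min(17,16)*3=48 best=48 *, r--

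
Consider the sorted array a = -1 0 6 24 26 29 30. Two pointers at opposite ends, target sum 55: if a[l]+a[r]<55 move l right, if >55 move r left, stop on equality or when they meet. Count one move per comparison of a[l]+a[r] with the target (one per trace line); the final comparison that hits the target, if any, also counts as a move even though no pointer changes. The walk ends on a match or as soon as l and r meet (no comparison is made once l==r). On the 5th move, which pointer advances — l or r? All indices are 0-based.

r

l=0 r=6: -1+30=29 <55, l++
l=1 r=6: 0+30=30 <55, l++
l=2 r=6: 6+30=36 <55, l++
l=3 r=6: 24+30=54 <55, l++
l=4 r=6: 26+30=56 >55, r--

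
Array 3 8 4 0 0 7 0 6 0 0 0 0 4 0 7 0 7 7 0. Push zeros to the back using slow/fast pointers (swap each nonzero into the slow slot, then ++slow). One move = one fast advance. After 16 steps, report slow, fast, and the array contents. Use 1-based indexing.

slow=1 fast=1: a[fast]=3≠0 swap→a[1]=3, slow++,fast++
slow=2 fast=2: a[fast]=8≠0 swap→a[2]=8, slow++,fast++
slow=3 fast=3: a[fast]=4≠0 swap→a[3]=4, slow++,fast++
slow=4 fast=4: a[fast]=0, fast++
slow=4 fast=5: a[fast]=0, fast++
slow=4 fast=6: a[fast]=7≠0 swap→a[4]=7, slow++,fast++
slow=5 fast=7: a[fast]=0, fast++
slow=5 fast=8: a[fast]=6≠0 swap→a[5]=6, slow++,fast++
slow=6 fast=9: a[fast]=0, fast++
slow=6 fast=10: a[fast]=0, fast++
slow=6 fast=11: a[fast]=0, fast++
slow=6 fast=12: a[fast]=0, fast++
slow=6 fast=13: a[fast]=4≠0 swap→a[6]=4, slow++,fast++
slow=7 fast=14: a[fast]=0, fast++
slow=7 fast=15: a[fast]=7≠0 swap→a[7]=7, slow++,fast++
slow=8 fast=16: a[fast]=0, fast++

slow=8, fast=17, a=[3, 8, 4, 7, 6, 4, 7, 0, 0, 0, 0, 0, 0, 0, 0, 0, 7, 7, 0]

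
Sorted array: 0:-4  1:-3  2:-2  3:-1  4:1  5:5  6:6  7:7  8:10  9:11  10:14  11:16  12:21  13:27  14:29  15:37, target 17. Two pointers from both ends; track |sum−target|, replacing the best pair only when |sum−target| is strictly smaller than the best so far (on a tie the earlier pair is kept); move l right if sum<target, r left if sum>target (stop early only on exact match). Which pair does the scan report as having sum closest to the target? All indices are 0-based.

pair (-4, 21) with sum 17 (|Δ|=0)

[0,15] -4+37=33 d=16 * → r--
[0,14] -4+29=25 d=8 * → r--
[0,13] -4+27=23 d=6 * → r--
[0,12] -4+21=17 d=0 * → stop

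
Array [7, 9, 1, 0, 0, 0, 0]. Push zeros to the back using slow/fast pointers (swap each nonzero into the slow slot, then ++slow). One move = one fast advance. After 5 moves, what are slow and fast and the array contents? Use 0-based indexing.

slow=3, fast=5, a=[7, 9, 1, 0, 0, 0, 0]

(s=0,f=0) a[fast]=7≠0 swap→a[0]=7 → slow++,fast++
(s=1,f=1) a[fast]=9≠0 swap→a[1]=9 → slow++,fast++
(s=2,f=2) a[fast]=1≠0 swap→a[2]=1 → slow++,fast++
(s=3,f=3) a[fast]=0 → fast++
(s=3,f=4) a[fast]=0 → fast++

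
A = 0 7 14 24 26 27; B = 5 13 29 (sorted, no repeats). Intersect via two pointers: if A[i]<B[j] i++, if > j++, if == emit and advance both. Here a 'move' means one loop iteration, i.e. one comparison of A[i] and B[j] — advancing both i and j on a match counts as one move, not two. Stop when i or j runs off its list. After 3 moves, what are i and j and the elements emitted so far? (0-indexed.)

[i=0,j=0] 0<5 → i++
[i=1,j=0] 7>5 → j++
[i=1,j=1] 7<13 → i++

i=2, j=1, emitted=[]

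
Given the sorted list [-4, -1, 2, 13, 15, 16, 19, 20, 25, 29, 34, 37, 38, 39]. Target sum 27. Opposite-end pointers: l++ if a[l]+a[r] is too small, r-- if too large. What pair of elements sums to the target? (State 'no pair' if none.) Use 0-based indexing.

(2, 25)

[0,13] -4+39=35 >27 → r--
[0,12] -4+38=34 >27 → r--
[0,11] -4+37=33 >27 → r--
[0,10] -4+34=30 >27 → r--
[0,9] -4+29=25 <27 → l++
[1,9] -1+29=28 >27 → r--
[1,8] -1+25=24 <27 → l++
[2,8] 2+25=27 → found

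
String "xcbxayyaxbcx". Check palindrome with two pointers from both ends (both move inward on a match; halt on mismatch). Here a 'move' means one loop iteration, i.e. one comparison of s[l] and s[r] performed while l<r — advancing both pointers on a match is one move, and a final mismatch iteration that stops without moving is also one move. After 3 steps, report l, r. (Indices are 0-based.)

l=3, r=8

l=0 r=11: 'x'=='x', l++,r--
l=1 r=10: 'c'=='c', l++,r--
l=2 r=9: 'b'=='b', l++,r--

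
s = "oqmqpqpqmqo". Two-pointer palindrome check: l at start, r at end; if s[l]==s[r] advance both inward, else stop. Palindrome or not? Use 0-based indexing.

[0,10] 'o'=='o' → l++,r--
[1,9] 'q'=='q' → l++,r--
[2,8] 'm'=='m' → l++,r--
[3,7] 'q'=='q' → l++,r--
[4,6] 'p'=='p' → l++,r--

palindrome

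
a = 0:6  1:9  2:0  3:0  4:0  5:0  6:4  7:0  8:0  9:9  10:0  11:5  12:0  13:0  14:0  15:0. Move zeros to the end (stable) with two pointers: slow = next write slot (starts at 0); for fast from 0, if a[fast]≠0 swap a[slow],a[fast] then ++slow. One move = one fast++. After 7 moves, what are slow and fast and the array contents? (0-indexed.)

(s=0,f=0) a[fast]=6≠0 swap→a[0]=6 → slow++,fast++
(s=1,f=1) a[fast]=9≠0 swap→a[1]=9 → slow++,fast++
(s=2,f=2) a[fast]=0 → fast++
(s=2,f=3) a[fast]=0 → fast++
(s=2,f=4) a[fast]=0 → fast++
(s=2,f=5) a[fast]=0 → fast++
(s=2,f=6) a[fast]=4≠0 swap→a[2]=4 → slow++,fast++

slow=3, fast=7, a=[6, 9, 4, 0, 0, 0, 0, 0, 0, 9, 0, 5, 0, 0, 0, 0]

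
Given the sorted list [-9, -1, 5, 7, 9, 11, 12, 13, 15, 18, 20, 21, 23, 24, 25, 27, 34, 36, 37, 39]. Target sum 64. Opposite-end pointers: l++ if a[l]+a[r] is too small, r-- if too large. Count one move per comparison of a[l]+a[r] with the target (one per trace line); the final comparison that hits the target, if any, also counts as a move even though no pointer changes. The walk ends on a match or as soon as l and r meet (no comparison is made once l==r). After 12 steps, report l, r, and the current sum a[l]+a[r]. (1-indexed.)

l=1 r=20: -9+39=30 <64, l++
l=2 r=20: -1+39=38 <64, l++
l=3 r=20: 5+39=44 <64, l++
l=4 r=20: 7+39=46 <64, l++
l=5 r=20: 9+39=48 <64, l++
l=6 r=20: 11+39=50 <64, l++
l=7 r=20: 12+39=51 <64, l++
l=8 r=20: 13+39=52 <64, l++
l=9 r=20: 15+39=54 <64, l++
l=10 r=20: 18+39=57 <64, l++
l=11 r=20: 20+39=59 <64, l++
l=12 r=20: 21+39=60 <64, l++

l=13, r=20, sum=62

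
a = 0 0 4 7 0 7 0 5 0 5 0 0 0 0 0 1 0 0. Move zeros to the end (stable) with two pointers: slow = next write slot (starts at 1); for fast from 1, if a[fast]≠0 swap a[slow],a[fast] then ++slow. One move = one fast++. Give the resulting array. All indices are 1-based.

[4, 7, 7, 5, 5, 1, 0, 0, 0, 0, 0, 0, 0, 0, 0, 0, 0, 0]

slow=1 fast=1: a[fast]=0, fast++
slow=1 fast=2: a[fast]=0, fast++
slow=1 fast=3: a[fast]=4≠0 swap→a[1]=4, slow++,fast++
slow=2 fast=4: a[fast]=7≠0 swap→a[2]=7, slow++,fast++
slow=3 fast=5: a[fast]=0, fast++
slow=3 fast=6: a[fast]=7≠0 swap→a[3]=7, slow++,fast++
slow=4 fast=7: a[fast]=0, fast++
slow=4 fast=8: a[fast]=5≠0 swap→a[4]=5, slow++,fast++
slow=5 fast=9: a[fast]=0, fast++
slow=5 fast=10: a[fast]=5≠0 swap→a[5]=5, slow++,fast++
slow=6 fast=11: a[fast]=0, fast++
slow=6 fast=12: a[fast]=0, fast++
slow=6 fast=13: a[fast]=0, fast++
slow=6 fast=14: a[fast]=0, fast++
slow=6 fast=15: a[fast]=0, fast++
slow=6 fast=16: a[fast]=1≠0 swap→a[6]=1, slow++,fast++
slow=7 fast=17: a[fast]=0, fast++
slow=7 fast=18: a[fast]=0, fast++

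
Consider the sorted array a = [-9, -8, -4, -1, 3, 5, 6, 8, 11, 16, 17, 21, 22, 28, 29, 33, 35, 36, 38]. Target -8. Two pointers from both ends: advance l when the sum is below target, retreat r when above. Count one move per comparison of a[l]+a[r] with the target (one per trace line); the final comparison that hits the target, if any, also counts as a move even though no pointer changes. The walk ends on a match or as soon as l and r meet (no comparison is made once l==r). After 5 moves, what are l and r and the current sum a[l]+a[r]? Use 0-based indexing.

l=0, r=13, sum=19

[0,18] -9+38=29 >-8 → r--
[0,17] -9+36=27 >-8 → r--
[0,16] -9+35=26 >-8 → r--
[0,15] -9+33=24 >-8 → r--
[0,14] -9+29=20 >-8 → r--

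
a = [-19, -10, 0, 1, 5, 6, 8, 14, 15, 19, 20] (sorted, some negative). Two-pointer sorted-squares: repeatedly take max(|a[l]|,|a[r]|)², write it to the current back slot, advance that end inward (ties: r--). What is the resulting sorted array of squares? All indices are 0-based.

[0,10] |-19|<=|20| out[10]=400 → r--
[0,9] |-19|<=|19| out[9]=361 → r--
[0,8] |-19|>|15| out[8]=361 → l++
[1,8] |-10|<=|15| out[7]=225 → r--
[1,7] |-10|<=|14| out[6]=196 → r--
[1,6] |-10|>|8| out[5]=100 → l++
[2,6] |0|<=|8| out[4]=64 → r--
[2,5] |0|<=|6| out[3]=36 → r--
[2,4] |0|<=|5| out[2]=25 → r--
[2,3] |0|<=|1| out[1]=1 → r--
[2,2] |0|<=|0| out[0]=0 → r--

[0, 1, 25, 36, 64, 100, 196, 225, 361, 361, 400]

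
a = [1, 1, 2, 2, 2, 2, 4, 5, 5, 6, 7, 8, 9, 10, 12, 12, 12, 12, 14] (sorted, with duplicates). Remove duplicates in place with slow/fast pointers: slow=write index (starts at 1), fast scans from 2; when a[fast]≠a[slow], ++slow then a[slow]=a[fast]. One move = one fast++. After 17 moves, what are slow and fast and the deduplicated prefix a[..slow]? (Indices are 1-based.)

(s=1,f=2) a[fast]=1=a[slow] dup → fast++
(s=1,f=3) a[fast]=2≠a[slow]=1 write a[2]=2 → slow++,fast++
(s=2,f=4) a[fast]=2=a[slow] dup → fast++
(s=2,f=5) a[fast]=2=a[slow] dup → fast++
(s=2,f=6) a[fast]=2=a[slow] dup → fast++
(s=2,f=7) a[fast]=4≠a[slow]=2 write a[3]=4 → slow++,fast++
(s=3,f=8) a[fast]=5≠a[slow]=4 write a[4]=5 → slow++,fast++
(s=4,f=9) a[fast]=5=a[slow] dup → fast++
(s=4,f=10) a[fast]=6≠a[slow]=5 write a[5]=6 → slow++,fast++
(s=5,f=11) a[fast]=7≠a[slow]=6 write a[6]=7 → slow++,fast++
(s=6,f=12) a[fast]=8≠a[slow]=7 write a[7]=8 → slow++,fast++
(s=7,f=13) a[fast]=9≠a[slow]=8 write a[8]=9 → slow++,fast++
(s=8,f=14) a[fast]=10≠a[slow]=9 write a[9]=10 → slow++,fast++
(s=9,f=15) a[fast]=12≠a[slow]=10 write a[10]=12 → slow++,fast++
(s=10,f=16) a[fast]=12=a[slow] dup → fast++
(s=10,f=17) a[fast]=12=a[slow] dup → fast++
(s=10,f=18) a[fast]=12=a[slow] dup → fast++

slow=10, fast=19, prefix=[1, 2, 4, 5, 6, 7, 8, 9, 10, 12]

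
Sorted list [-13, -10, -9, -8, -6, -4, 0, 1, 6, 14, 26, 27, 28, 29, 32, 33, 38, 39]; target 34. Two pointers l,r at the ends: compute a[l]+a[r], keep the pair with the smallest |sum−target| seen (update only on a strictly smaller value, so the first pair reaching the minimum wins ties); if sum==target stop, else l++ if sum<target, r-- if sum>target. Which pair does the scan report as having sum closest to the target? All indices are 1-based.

pair (-4, 38) with sum 34 (|Δ|=0)

l=1 r=18: -13+39=26 d=8 *, l++
l=2 r=18: -10+39=29 d=5 *, l++
l=3 r=18: -9+39=30 d=4 *, l++
l=4 r=18: -8+39=31 d=3 *, l++
l=5 r=18: -6+39=33 d=1 *, l++
l=6 r=18: -4+39=35 d=1, r--
l=6 r=17: -4+38=34 d=0 *, stop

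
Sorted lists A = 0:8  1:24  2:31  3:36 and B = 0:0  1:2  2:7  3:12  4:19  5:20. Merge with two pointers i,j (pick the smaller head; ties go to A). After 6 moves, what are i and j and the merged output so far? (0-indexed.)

i=1, j=5, merged so far=[0, 2, 7, 8, 12, 19]

[i=0,j=0] A[i]=8>B[j]=0 take 0 → j++
[i=0,j=1] A[i]=8>B[j]=2 take 2 → j++
[i=0,j=2] A[i]=8>B[j]=7 take 7 → j++
[i=0,j=3] A[i]=8<=B[j]=12 take 8 → i++
[i=1,j=3] A[i]=24>B[j]=12 take 12 → j++
[i=1,j=4] A[i]=24>B[j]=19 take 19 → j++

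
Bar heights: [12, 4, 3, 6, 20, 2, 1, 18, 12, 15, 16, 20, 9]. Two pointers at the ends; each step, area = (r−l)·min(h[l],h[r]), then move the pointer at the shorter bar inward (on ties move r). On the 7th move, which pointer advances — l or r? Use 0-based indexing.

r

l=0 r=12: min(12,9)*12=108 best=108 *, r--
l=0 r=11: min(12,20)*11=132 best=132 *, l++
l=1 r=11: min(4,20)*10=40 best=132, l++
l=2 r=11: min(3,20)*9=27 best=132, l++
l=3 r=11: min(6,20)*8=48 best=132, l++
l=4 r=11: min(20,20)*7=140 best=140 *, r--
l=4 r=10: min(20,16)*6=96 best=140, r--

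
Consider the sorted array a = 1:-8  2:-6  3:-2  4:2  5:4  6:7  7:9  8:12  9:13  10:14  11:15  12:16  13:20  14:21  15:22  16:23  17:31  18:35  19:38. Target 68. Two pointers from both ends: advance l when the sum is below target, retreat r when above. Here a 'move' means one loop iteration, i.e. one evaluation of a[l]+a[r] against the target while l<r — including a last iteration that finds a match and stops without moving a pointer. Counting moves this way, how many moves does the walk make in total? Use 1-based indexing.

18 moves

l=1 r=19: -8+38=30 <68, l++
l=2 r=19: -6+38=32 <68, l++
l=3 r=19: -2+38=36 <68, l++
l=4 r=19: 2+38=40 <68, l++
l=5 r=19: 4+38=42 <68, l++
l=6 r=19: 7+38=45 <68, l++
l=7 r=19: 9+38=47 <68, l++
l=8 r=19: 12+38=50 <68, l++
l=9 r=19: 13+38=51 <68, l++
l=10 r=19: 14+38=52 <68, l++
l=11 r=19: 15+38=53 <68, l++
l=12 r=19: 16+38=54 <68, l++
l=13 r=19: 20+38=58 <68, l++
l=14 r=19: 21+38=59 <68, l++
l=15 r=19: 22+38=60 <68, l++
l=16 r=19: 23+38=61 <68, l++
l=17 r=19: 31+38=69 >68, r--
l=17 r=18: 31+35=66 <68, l++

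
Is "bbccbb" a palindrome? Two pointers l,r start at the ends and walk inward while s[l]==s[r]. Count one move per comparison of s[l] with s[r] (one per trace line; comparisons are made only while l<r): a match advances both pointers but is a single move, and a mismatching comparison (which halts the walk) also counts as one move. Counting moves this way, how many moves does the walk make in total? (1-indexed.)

3 moves

l=1 r=6: 'b'=='b', l++,r--
l=2 r=5: 'b'=='b', l++,r--
l=3 r=4: 'c'=='c', l++,r--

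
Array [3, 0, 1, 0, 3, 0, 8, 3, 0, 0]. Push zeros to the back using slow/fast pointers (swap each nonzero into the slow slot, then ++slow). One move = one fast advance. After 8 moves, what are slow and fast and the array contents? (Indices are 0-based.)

slow=5, fast=8, a=[3, 1, 3, 8, 3, 0, 0, 0, 0, 0]

(s=0,f=0) a[fast]=3≠0 swap→a[0]=3 → slow++,fast++
(s=1,f=1) a[fast]=0 → fast++
(s=1,f=2) a[fast]=1≠0 swap→a[1]=1 → slow++,fast++
(s=2,f=3) a[fast]=0 → fast++
(s=2,f=4) a[fast]=3≠0 swap→a[2]=3 → slow++,fast++
(s=3,f=5) a[fast]=0 → fast++
(s=3,f=6) a[fast]=8≠0 swap→a[3]=8 → slow++,fast++
(s=4,f=7) a[fast]=3≠0 swap→a[4]=3 → slow++,fast++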